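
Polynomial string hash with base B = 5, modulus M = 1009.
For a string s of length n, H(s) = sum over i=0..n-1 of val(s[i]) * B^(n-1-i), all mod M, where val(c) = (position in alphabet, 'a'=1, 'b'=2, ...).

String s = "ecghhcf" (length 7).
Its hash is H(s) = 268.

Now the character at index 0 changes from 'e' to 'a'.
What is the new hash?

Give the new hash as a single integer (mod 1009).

Answer: 326

Derivation:
val('e') = 5, val('a') = 1
Position k = 0, exponent = n-1-k = 6
B^6 mod M = 5^6 mod 1009 = 490
Delta = (1 - 5) * 490 mod 1009 = 58
New hash = (268 + 58) mod 1009 = 326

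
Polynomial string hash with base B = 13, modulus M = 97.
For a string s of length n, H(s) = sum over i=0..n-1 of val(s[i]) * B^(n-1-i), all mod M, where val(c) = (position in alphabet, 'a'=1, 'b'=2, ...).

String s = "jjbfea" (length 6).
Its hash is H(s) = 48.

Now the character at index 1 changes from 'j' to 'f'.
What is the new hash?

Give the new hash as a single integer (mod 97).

Answer: 70

Derivation:
val('j') = 10, val('f') = 6
Position k = 1, exponent = n-1-k = 4
B^4 mod M = 13^4 mod 97 = 43
Delta = (6 - 10) * 43 mod 97 = 22
New hash = (48 + 22) mod 97 = 70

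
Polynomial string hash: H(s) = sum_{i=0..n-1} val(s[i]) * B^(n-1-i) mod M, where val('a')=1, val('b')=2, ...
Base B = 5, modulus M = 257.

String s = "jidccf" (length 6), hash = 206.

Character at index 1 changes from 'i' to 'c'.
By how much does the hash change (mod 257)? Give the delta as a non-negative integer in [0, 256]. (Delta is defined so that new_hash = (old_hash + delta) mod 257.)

Answer: 105

Derivation:
Delta formula: (val(new) - val(old)) * B^(n-1-k) mod M
  val('c') - val('i') = 3 - 9 = -6
  B^(n-1-k) = 5^4 mod 257 = 111
  Delta = -6 * 111 mod 257 = 105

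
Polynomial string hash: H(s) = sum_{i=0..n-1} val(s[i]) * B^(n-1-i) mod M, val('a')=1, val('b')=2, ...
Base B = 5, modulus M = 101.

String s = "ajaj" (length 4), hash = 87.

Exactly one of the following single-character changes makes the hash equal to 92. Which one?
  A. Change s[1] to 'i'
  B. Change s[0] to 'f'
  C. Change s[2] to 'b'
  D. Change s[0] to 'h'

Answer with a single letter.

Option A: s[1]='j'->'i', delta=(9-10)*5^2 mod 101 = 76, hash=87+76 mod 101 = 62
Option B: s[0]='a'->'f', delta=(6-1)*5^3 mod 101 = 19, hash=87+19 mod 101 = 5
Option C: s[2]='a'->'b', delta=(2-1)*5^1 mod 101 = 5, hash=87+5 mod 101 = 92 <-- target
Option D: s[0]='a'->'h', delta=(8-1)*5^3 mod 101 = 67, hash=87+67 mod 101 = 53

Answer: C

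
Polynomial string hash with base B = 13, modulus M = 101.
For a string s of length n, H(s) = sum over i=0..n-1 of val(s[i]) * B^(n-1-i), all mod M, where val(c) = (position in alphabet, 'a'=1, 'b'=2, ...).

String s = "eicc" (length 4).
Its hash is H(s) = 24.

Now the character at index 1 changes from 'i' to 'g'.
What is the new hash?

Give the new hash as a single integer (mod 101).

Answer: 90

Derivation:
val('i') = 9, val('g') = 7
Position k = 1, exponent = n-1-k = 2
B^2 mod M = 13^2 mod 101 = 68
Delta = (7 - 9) * 68 mod 101 = 66
New hash = (24 + 66) mod 101 = 90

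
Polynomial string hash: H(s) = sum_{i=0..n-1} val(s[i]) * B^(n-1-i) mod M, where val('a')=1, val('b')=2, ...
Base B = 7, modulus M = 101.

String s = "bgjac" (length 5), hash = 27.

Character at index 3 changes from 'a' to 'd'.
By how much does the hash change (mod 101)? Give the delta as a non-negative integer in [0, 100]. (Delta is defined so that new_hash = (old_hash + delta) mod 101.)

Delta formula: (val(new) - val(old)) * B^(n-1-k) mod M
  val('d') - val('a') = 4 - 1 = 3
  B^(n-1-k) = 7^1 mod 101 = 7
  Delta = 3 * 7 mod 101 = 21

Answer: 21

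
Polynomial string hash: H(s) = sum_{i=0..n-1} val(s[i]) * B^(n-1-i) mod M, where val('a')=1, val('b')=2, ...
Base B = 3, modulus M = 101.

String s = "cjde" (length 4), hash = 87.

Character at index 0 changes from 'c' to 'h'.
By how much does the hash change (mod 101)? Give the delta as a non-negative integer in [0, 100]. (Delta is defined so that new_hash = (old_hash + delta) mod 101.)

Delta formula: (val(new) - val(old)) * B^(n-1-k) mod M
  val('h') - val('c') = 8 - 3 = 5
  B^(n-1-k) = 3^3 mod 101 = 27
  Delta = 5 * 27 mod 101 = 34

Answer: 34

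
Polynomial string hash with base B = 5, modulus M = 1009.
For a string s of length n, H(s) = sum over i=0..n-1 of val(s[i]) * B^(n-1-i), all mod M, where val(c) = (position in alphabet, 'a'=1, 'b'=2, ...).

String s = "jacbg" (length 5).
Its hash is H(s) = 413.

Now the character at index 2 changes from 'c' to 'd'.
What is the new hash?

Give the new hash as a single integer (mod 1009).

val('c') = 3, val('d') = 4
Position k = 2, exponent = n-1-k = 2
B^2 mod M = 5^2 mod 1009 = 25
Delta = (4 - 3) * 25 mod 1009 = 25
New hash = (413 + 25) mod 1009 = 438

Answer: 438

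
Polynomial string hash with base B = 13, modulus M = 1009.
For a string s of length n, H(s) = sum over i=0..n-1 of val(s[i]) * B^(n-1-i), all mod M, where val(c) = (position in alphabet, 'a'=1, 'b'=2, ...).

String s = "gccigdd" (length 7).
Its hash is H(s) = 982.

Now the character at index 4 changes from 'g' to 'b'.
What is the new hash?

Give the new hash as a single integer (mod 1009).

Answer: 137

Derivation:
val('g') = 7, val('b') = 2
Position k = 4, exponent = n-1-k = 2
B^2 mod M = 13^2 mod 1009 = 169
Delta = (2 - 7) * 169 mod 1009 = 164
New hash = (982 + 164) mod 1009 = 137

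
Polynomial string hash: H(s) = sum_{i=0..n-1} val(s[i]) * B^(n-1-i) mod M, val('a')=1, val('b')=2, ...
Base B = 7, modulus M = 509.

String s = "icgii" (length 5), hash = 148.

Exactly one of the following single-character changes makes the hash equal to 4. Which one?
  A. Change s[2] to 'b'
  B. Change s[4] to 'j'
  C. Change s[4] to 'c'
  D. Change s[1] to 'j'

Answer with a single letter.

Option A: s[2]='g'->'b', delta=(2-7)*7^2 mod 509 = 264, hash=148+264 mod 509 = 412
Option B: s[4]='i'->'j', delta=(10-9)*7^0 mod 509 = 1, hash=148+1 mod 509 = 149
Option C: s[4]='i'->'c', delta=(3-9)*7^0 mod 509 = 503, hash=148+503 mod 509 = 142
Option D: s[1]='c'->'j', delta=(10-3)*7^3 mod 509 = 365, hash=148+365 mod 509 = 4 <-- target

Answer: D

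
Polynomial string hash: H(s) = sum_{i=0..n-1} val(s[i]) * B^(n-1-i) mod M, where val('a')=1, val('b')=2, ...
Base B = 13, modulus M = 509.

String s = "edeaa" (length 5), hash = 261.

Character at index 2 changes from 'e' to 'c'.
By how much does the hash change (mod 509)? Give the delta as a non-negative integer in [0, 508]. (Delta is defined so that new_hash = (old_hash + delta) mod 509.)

Answer: 171

Derivation:
Delta formula: (val(new) - val(old)) * B^(n-1-k) mod M
  val('c') - val('e') = 3 - 5 = -2
  B^(n-1-k) = 13^2 mod 509 = 169
  Delta = -2 * 169 mod 509 = 171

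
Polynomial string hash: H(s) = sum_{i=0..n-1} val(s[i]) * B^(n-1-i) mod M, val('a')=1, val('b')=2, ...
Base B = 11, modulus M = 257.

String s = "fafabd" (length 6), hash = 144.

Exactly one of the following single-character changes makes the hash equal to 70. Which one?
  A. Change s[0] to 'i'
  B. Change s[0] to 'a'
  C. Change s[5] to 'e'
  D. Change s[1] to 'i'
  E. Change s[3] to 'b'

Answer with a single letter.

Answer: B

Derivation:
Option A: s[0]='f'->'i', delta=(9-6)*11^5 mod 257 = 250, hash=144+250 mod 257 = 137
Option B: s[0]='f'->'a', delta=(1-6)*11^5 mod 257 = 183, hash=144+183 mod 257 = 70 <-- target
Option C: s[5]='d'->'e', delta=(5-4)*11^0 mod 257 = 1, hash=144+1 mod 257 = 145
Option D: s[1]='a'->'i', delta=(9-1)*11^4 mod 257 = 193, hash=144+193 mod 257 = 80
Option E: s[3]='a'->'b', delta=(2-1)*11^2 mod 257 = 121, hash=144+121 mod 257 = 8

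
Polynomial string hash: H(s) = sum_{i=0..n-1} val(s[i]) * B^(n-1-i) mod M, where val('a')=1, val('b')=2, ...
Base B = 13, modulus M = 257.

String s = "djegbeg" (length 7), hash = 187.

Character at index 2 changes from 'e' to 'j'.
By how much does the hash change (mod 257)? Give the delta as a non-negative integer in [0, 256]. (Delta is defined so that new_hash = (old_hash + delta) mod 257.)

Delta formula: (val(new) - val(old)) * B^(n-1-k) mod M
  val('j') - val('e') = 10 - 5 = 5
  B^(n-1-k) = 13^4 mod 257 = 34
  Delta = 5 * 34 mod 257 = 170

Answer: 170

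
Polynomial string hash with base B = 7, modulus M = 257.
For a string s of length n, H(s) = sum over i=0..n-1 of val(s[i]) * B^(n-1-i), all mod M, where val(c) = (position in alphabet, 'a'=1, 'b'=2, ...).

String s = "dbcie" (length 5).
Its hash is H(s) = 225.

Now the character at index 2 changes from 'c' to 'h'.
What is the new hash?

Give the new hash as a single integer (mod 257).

Answer: 213

Derivation:
val('c') = 3, val('h') = 8
Position k = 2, exponent = n-1-k = 2
B^2 mod M = 7^2 mod 257 = 49
Delta = (8 - 3) * 49 mod 257 = 245
New hash = (225 + 245) mod 257 = 213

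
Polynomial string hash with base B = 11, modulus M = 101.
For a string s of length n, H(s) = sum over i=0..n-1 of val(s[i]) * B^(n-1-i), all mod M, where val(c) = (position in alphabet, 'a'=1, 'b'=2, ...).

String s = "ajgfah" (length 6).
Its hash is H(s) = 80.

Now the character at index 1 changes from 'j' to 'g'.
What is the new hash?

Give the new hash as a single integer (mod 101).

val('j') = 10, val('g') = 7
Position k = 1, exponent = n-1-k = 4
B^4 mod M = 11^4 mod 101 = 97
Delta = (7 - 10) * 97 mod 101 = 12
New hash = (80 + 12) mod 101 = 92

Answer: 92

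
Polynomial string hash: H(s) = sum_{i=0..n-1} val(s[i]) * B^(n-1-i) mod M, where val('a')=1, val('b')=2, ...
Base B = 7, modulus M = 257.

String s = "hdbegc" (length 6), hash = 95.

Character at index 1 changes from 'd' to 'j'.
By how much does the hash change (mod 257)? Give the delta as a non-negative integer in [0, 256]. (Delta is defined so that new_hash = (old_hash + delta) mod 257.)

Delta formula: (val(new) - val(old)) * B^(n-1-k) mod M
  val('j') - val('d') = 10 - 4 = 6
  B^(n-1-k) = 7^4 mod 257 = 88
  Delta = 6 * 88 mod 257 = 14

Answer: 14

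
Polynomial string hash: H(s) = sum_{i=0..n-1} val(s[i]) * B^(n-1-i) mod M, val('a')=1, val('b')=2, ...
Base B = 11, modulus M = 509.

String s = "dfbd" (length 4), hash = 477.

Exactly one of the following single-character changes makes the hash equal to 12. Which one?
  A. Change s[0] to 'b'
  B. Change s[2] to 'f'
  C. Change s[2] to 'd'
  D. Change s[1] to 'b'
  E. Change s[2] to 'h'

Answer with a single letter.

Answer: B

Derivation:
Option A: s[0]='d'->'b', delta=(2-4)*11^3 mod 509 = 392, hash=477+392 mod 509 = 360
Option B: s[2]='b'->'f', delta=(6-2)*11^1 mod 509 = 44, hash=477+44 mod 509 = 12 <-- target
Option C: s[2]='b'->'d', delta=(4-2)*11^1 mod 509 = 22, hash=477+22 mod 509 = 499
Option D: s[1]='f'->'b', delta=(2-6)*11^2 mod 509 = 25, hash=477+25 mod 509 = 502
Option E: s[2]='b'->'h', delta=(8-2)*11^1 mod 509 = 66, hash=477+66 mod 509 = 34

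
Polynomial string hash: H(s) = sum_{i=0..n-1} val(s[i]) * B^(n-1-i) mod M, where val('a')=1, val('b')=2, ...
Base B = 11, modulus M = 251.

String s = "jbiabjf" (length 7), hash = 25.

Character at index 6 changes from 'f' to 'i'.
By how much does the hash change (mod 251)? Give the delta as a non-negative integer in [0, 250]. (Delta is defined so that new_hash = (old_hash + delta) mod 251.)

Answer: 3

Derivation:
Delta formula: (val(new) - val(old)) * B^(n-1-k) mod M
  val('i') - val('f') = 9 - 6 = 3
  B^(n-1-k) = 11^0 mod 251 = 1
  Delta = 3 * 1 mod 251 = 3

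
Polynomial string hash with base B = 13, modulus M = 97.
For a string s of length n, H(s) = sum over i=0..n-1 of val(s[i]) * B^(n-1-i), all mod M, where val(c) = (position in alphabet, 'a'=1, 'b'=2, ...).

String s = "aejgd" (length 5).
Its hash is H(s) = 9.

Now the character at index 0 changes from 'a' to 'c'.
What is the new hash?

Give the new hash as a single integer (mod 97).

val('a') = 1, val('c') = 3
Position k = 0, exponent = n-1-k = 4
B^4 mod M = 13^4 mod 97 = 43
Delta = (3 - 1) * 43 mod 97 = 86
New hash = (9 + 86) mod 97 = 95

Answer: 95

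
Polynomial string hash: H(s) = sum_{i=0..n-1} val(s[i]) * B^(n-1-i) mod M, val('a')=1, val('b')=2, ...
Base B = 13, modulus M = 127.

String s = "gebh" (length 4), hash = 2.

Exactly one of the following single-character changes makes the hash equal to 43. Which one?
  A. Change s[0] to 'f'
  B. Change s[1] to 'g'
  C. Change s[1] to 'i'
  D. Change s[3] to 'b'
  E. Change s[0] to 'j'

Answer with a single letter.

Option A: s[0]='g'->'f', delta=(6-7)*13^3 mod 127 = 89, hash=2+89 mod 127 = 91
Option B: s[1]='e'->'g', delta=(7-5)*13^2 mod 127 = 84, hash=2+84 mod 127 = 86
Option C: s[1]='e'->'i', delta=(9-5)*13^2 mod 127 = 41, hash=2+41 mod 127 = 43 <-- target
Option D: s[3]='h'->'b', delta=(2-8)*13^0 mod 127 = 121, hash=2+121 mod 127 = 123
Option E: s[0]='g'->'j', delta=(10-7)*13^3 mod 127 = 114, hash=2+114 mod 127 = 116

Answer: C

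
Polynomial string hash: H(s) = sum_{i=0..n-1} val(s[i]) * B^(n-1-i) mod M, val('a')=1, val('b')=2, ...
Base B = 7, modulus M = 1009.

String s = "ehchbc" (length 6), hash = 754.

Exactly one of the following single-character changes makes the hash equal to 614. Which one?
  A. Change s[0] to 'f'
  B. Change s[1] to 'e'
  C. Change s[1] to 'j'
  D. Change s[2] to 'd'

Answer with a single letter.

Answer: B

Derivation:
Option A: s[0]='e'->'f', delta=(6-5)*7^5 mod 1009 = 663, hash=754+663 mod 1009 = 408
Option B: s[1]='h'->'e', delta=(5-8)*7^4 mod 1009 = 869, hash=754+869 mod 1009 = 614 <-- target
Option C: s[1]='h'->'j', delta=(10-8)*7^4 mod 1009 = 766, hash=754+766 mod 1009 = 511
Option D: s[2]='c'->'d', delta=(4-3)*7^3 mod 1009 = 343, hash=754+343 mod 1009 = 88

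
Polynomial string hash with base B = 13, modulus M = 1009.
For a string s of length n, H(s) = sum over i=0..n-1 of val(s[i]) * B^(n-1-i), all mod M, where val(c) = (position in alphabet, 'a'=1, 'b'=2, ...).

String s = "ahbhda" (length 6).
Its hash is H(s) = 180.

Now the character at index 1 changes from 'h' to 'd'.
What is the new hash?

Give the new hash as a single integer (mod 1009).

val('h') = 8, val('d') = 4
Position k = 1, exponent = n-1-k = 4
B^4 mod M = 13^4 mod 1009 = 309
Delta = (4 - 8) * 309 mod 1009 = 782
New hash = (180 + 782) mod 1009 = 962

Answer: 962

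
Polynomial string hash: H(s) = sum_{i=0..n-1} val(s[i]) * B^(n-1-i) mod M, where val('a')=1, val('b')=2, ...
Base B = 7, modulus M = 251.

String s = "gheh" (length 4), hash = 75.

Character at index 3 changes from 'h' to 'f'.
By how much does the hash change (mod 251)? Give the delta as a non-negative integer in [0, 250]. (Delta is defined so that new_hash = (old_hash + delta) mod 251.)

Answer: 249

Derivation:
Delta formula: (val(new) - val(old)) * B^(n-1-k) mod M
  val('f') - val('h') = 6 - 8 = -2
  B^(n-1-k) = 7^0 mod 251 = 1
  Delta = -2 * 1 mod 251 = 249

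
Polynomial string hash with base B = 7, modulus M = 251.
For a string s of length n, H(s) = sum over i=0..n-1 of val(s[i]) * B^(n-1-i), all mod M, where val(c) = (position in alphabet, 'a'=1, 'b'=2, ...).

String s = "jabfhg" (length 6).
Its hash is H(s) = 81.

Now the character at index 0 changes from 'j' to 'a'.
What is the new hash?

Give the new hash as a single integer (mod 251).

val('j') = 10, val('a') = 1
Position k = 0, exponent = n-1-k = 5
B^5 mod M = 7^5 mod 251 = 241
Delta = (1 - 10) * 241 mod 251 = 90
New hash = (81 + 90) mod 251 = 171

Answer: 171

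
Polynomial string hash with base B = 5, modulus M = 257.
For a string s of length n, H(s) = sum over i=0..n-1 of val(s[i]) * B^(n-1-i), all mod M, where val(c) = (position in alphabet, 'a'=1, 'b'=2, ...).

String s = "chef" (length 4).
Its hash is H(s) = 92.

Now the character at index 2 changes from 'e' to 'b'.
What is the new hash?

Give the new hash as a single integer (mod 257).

val('e') = 5, val('b') = 2
Position k = 2, exponent = n-1-k = 1
B^1 mod M = 5^1 mod 257 = 5
Delta = (2 - 5) * 5 mod 257 = 242
New hash = (92 + 242) mod 257 = 77

Answer: 77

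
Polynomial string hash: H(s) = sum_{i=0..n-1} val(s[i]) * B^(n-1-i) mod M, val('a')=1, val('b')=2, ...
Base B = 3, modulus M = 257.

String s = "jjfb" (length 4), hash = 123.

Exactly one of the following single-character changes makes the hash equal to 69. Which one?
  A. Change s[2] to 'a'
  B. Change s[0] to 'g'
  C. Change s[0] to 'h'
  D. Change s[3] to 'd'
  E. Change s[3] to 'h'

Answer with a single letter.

Option A: s[2]='f'->'a', delta=(1-6)*3^1 mod 257 = 242, hash=123+242 mod 257 = 108
Option B: s[0]='j'->'g', delta=(7-10)*3^3 mod 257 = 176, hash=123+176 mod 257 = 42
Option C: s[0]='j'->'h', delta=(8-10)*3^3 mod 257 = 203, hash=123+203 mod 257 = 69 <-- target
Option D: s[3]='b'->'d', delta=(4-2)*3^0 mod 257 = 2, hash=123+2 mod 257 = 125
Option E: s[3]='b'->'h', delta=(8-2)*3^0 mod 257 = 6, hash=123+6 mod 257 = 129

Answer: C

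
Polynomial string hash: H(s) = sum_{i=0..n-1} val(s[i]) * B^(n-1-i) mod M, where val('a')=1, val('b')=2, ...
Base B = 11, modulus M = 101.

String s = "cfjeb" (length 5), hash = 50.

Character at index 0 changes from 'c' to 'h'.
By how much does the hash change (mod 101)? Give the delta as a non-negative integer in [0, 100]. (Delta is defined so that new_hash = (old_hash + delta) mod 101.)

Answer: 81

Derivation:
Delta formula: (val(new) - val(old)) * B^(n-1-k) mod M
  val('h') - val('c') = 8 - 3 = 5
  B^(n-1-k) = 11^4 mod 101 = 97
  Delta = 5 * 97 mod 101 = 81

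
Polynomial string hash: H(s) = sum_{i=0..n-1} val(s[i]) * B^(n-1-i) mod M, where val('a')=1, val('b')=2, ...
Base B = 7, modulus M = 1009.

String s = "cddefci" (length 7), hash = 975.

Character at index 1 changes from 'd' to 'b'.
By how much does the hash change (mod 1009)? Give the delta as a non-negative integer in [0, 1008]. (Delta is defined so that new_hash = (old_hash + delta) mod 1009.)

Delta formula: (val(new) - val(old)) * B^(n-1-k) mod M
  val('b') - val('d') = 2 - 4 = -2
  B^(n-1-k) = 7^5 mod 1009 = 663
  Delta = -2 * 663 mod 1009 = 692

Answer: 692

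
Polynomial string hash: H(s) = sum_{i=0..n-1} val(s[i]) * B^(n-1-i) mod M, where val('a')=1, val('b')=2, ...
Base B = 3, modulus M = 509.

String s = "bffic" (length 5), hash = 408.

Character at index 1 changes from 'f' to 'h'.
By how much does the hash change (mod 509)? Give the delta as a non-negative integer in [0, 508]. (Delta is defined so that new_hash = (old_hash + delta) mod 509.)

Answer: 54

Derivation:
Delta formula: (val(new) - val(old)) * B^(n-1-k) mod M
  val('h') - val('f') = 8 - 6 = 2
  B^(n-1-k) = 3^3 mod 509 = 27
  Delta = 2 * 27 mod 509 = 54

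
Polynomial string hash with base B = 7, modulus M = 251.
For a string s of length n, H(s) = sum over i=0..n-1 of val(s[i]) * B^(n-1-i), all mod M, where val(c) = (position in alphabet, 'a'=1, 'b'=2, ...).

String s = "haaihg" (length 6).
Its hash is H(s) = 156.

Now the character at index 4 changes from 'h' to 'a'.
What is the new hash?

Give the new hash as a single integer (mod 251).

Answer: 107

Derivation:
val('h') = 8, val('a') = 1
Position k = 4, exponent = n-1-k = 1
B^1 mod M = 7^1 mod 251 = 7
Delta = (1 - 8) * 7 mod 251 = 202
New hash = (156 + 202) mod 251 = 107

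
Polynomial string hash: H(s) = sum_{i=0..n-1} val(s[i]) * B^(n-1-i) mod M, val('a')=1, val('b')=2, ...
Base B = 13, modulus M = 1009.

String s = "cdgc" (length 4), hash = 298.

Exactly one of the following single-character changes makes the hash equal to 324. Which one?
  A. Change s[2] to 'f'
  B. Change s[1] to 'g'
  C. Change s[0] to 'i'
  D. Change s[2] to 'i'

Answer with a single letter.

Option A: s[2]='g'->'f', delta=(6-7)*13^1 mod 1009 = 996, hash=298+996 mod 1009 = 285
Option B: s[1]='d'->'g', delta=(7-4)*13^2 mod 1009 = 507, hash=298+507 mod 1009 = 805
Option C: s[0]='c'->'i', delta=(9-3)*13^3 mod 1009 = 65, hash=298+65 mod 1009 = 363
Option D: s[2]='g'->'i', delta=(9-7)*13^1 mod 1009 = 26, hash=298+26 mod 1009 = 324 <-- target

Answer: D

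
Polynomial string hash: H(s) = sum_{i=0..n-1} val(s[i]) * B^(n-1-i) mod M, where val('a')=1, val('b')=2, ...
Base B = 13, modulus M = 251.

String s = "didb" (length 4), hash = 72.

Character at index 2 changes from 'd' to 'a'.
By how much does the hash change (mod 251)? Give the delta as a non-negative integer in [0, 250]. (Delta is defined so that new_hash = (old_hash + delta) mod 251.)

Answer: 212

Derivation:
Delta formula: (val(new) - val(old)) * B^(n-1-k) mod M
  val('a') - val('d') = 1 - 4 = -3
  B^(n-1-k) = 13^1 mod 251 = 13
  Delta = -3 * 13 mod 251 = 212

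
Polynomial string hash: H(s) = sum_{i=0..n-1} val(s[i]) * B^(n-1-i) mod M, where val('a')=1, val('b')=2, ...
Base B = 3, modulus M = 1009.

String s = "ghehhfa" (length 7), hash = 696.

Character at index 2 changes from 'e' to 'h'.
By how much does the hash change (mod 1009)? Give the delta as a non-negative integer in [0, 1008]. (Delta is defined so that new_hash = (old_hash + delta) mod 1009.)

Answer: 243

Derivation:
Delta formula: (val(new) - val(old)) * B^(n-1-k) mod M
  val('h') - val('e') = 8 - 5 = 3
  B^(n-1-k) = 3^4 mod 1009 = 81
  Delta = 3 * 81 mod 1009 = 243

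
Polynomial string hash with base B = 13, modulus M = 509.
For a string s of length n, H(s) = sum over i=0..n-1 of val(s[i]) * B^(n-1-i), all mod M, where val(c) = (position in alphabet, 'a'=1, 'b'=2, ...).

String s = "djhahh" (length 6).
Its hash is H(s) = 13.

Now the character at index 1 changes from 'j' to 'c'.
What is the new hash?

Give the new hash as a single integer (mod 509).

Answer: 123

Derivation:
val('j') = 10, val('c') = 3
Position k = 1, exponent = n-1-k = 4
B^4 mod M = 13^4 mod 509 = 57
Delta = (3 - 10) * 57 mod 509 = 110
New hash = (13 + 110) mod 509 = 123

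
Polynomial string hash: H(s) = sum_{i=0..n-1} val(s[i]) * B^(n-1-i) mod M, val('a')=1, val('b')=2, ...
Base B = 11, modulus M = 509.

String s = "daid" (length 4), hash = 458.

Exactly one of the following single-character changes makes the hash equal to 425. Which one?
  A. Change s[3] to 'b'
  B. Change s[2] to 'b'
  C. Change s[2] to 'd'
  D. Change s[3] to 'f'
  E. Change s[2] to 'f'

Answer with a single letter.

Answer: E

Derivation:
Option A: s[3]='d'->'b', delta=(2-4)*11^0 mod 509 = 507, hash=458+507 mod 509 = 456
Option B: s[2]='i'->'b', delta=(2-9)*11^1 mod 509 = 432, hash=458+432 mod 509 = 381
Option C: s[2]='i'->'d', delta=(4-9)*11^1 mod 509 = 454, hash=458+454 mod 509 = 403
Option D: s[3]='d'->'f', delta=(6-4)*11^0 mod 509 = 2, hash=458+2 mod 509 = 460
Option E: s[2]='i'->'f', delta=(6-9)*11^1 mod 509 = 476, hash=458+476 mod 509 = 425 <-- target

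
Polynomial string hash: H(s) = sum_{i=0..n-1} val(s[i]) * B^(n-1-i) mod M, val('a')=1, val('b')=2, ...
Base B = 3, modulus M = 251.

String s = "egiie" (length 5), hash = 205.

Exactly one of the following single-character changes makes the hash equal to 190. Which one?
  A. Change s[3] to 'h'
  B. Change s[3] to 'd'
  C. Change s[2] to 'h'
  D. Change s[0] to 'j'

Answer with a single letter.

Answer: B

Derivation:
Option A: s[3]='i'->'h', delta=(8-9)*3^1 mod 251 = 248, hash=205+248 mod 251 = 202
Option B: s[3]='i'->'d', delta=(4-9)*3^1 mod 251 = 236, hash=205+236 mod 251 = 190 <-- target
Option C: s[2]='i'->'h', delta=(8-9)*3^2 mod 251 = 242, hash=205+242 mod 251 = 196
Option D: s[0]='e'->'j', delta=(10-5)*3^4 mod 251 = 154, hash=205+154 mod 251 = 108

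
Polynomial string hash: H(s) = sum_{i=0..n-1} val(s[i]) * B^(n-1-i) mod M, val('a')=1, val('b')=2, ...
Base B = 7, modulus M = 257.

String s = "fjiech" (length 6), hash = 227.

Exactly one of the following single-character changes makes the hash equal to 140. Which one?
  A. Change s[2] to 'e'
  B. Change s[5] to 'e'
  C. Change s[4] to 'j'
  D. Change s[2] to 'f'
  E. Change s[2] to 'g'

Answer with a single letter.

Option A: s[2]='i'->'e', delta=(5-9)*7^3 mod 257 = 170, hash=227+170 mod 257 = 140 <-- target
Option B: s[5]='h'->'e', delta=(5-8)*7^0 mod 257 = 254, hash=227+254 mod 257 = 224
Option C: s[4]='c'->'j', delta=(10-3)*7^1 mod 257 = 49, hash=227+49 mod 257 = 19
Option D: s[2]='i'->'f', delta=(6-9)*7^3 mod 257 = 256, hash=227+256 mod 257 = 226
Option E: s[2]='i'->'g', delta=(7-9)*7^3 mod 257 = 85, hash=227+85 mod 257 = 55

Answer: A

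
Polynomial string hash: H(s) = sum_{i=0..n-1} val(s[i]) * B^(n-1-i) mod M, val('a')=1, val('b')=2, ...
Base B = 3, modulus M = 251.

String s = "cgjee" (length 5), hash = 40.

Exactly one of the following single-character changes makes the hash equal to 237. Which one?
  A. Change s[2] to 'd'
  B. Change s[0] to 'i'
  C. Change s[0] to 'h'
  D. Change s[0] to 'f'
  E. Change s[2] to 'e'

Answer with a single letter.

Answer: A

Derivation:
Option A: s[2]='j'->'d', delta=(4-10)*3^2 mod 251 = 197, hash=40+197 mod 251 = 237 <-- target
Option B: s[0]='c'->'i', delta=(9-3)*3^4 mod 251 = 235, hash=40+235 mod 251 = 24
Option C: s[0]='c'->'h', delta=(8-3)*3^4 mod 251 = 154, hash=40+154 mod 251 = 194
Option D: s[0]='c'->'f', delta=(6-3)*3^4 mod 251 = 243, hash=40+243 mod 251 = 32
Option E: s[2]='j'->'e', delta=(5-10)*3^2 mod 251 = 206, hash=40+206 mod 251 = 246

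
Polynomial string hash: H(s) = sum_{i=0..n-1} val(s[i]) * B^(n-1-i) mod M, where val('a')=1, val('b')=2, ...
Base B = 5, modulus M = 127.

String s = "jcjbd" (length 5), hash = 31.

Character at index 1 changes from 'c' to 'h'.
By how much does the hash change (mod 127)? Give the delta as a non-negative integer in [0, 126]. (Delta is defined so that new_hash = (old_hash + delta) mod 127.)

Delta formula: (val(new) - val(old)) * B^(n-1-k) mod M
  val('h') - val('c') = 8 - 3 = 5
  B^(n-1-k) = 5^3 mod 127 = 125
  Delta = 5 * 125 mod 127 = 117

Answer: 117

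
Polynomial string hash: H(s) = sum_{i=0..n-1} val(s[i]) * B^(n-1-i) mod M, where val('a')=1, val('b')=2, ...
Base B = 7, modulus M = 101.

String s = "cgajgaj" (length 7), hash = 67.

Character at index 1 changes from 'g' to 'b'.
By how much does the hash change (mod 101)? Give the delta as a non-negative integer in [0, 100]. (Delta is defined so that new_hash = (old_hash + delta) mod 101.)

Delta formula: (val(new) - val(old)) * B^(n-1-k) mod M
  val('b') - val('g') = 2 - 7 = -5
  B^(n-1-k) = 7^5 mod 101 = 41
  Delta = -5 * 41 mod 101 = 98

Answer: 98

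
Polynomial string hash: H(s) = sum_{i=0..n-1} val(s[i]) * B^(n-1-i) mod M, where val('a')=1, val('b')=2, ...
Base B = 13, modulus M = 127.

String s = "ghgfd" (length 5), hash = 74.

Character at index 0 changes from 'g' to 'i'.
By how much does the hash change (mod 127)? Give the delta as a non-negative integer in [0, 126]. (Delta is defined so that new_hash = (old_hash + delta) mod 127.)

Answer: 99

Derivation:
Delta formula: (val(new) - val(old)) * B^(n-1-k) mod M
  val('i') - val('g') = 9 - 7 = 2
  B^(n-1-k) = 13^4 mod 127 = 113
  Delta = 2 * 113 mod 127 = 99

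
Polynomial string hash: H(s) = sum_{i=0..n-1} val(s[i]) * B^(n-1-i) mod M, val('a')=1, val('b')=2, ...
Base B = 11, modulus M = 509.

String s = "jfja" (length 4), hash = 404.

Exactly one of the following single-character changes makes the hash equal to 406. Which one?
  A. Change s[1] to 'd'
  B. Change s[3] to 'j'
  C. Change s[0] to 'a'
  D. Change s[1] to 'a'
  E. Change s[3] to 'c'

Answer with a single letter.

Option A: s[1]='f'->'d', delta=(4-6)*11^2 mod 509 = 267, hash=404+267 mod 509 = 162
Option B: s[3]='a'->'j', delta=(10-1)*11^0 mod 509 = 9, hash=404+9 mod 509 = 413
Option C: s[0]='j'->'a', delta=(1-10)*11^3 mod 509 = 237, hash=404+237 mod 509 = 132
Option D: s[1]='f'->'a', delta=(1-6)*11^2 mod 509 = 413, hash=404+413 mod 509 = 308
Option E: s[3]='a'->'c', delta=(3-1)*11^0 mod 509 = 2, hash=404+2 mod 509 = 406 <-- target

Answer: E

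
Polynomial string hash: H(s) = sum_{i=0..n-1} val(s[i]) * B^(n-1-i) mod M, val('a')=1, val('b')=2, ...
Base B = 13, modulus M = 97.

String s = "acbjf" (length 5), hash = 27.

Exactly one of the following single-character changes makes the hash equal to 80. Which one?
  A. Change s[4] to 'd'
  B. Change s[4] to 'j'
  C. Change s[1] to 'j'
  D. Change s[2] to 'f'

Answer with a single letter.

Option A: s[4]='f'->'d', delta=(4-6)*13^0 mod 97 = 95, hash=27+95 mod 97 = 25
Option B: s[4]='f'->'j', delta=(10-6)*13^0 mod 97 = 4, hash=27+4 mod 97 = 31
Option C: s[1]='c'->'j', delta=(10-3)*13^3 mod 97 = 53, hash=27+53 mod 97 = 80 <-- target
Option D: s[2]='b'->'f', delta=(6-2)*13^2 mod 97 = 94, hash=27+94 mod 97 = 24

Answer: C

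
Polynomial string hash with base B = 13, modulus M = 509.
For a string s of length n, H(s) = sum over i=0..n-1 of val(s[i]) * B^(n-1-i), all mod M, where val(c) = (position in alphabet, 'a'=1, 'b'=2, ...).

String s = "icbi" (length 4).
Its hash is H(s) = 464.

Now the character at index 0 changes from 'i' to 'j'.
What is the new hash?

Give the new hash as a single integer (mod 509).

Answer: 116

Derivation:
val('i') = 9, val('j') = 10
Position k = 0, exponent = n-1-k = 3
B^3 mod M = 13^3 mod 509 = 161
Delta = (10 - 9) * 161 mod 509 = 161
New hash = (464 + 161) mod 509 = 116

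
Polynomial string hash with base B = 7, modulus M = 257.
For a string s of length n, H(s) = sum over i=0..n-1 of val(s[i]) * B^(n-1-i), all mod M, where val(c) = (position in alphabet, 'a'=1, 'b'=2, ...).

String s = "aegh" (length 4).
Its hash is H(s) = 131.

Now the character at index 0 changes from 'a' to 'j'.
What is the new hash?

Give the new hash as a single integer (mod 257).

Answer: 134

Derivation:
val('a') = 1, val('j') = 10
Position k = 0, exponent = n-1-k = 3
B^3 mod M = 7^3 mod 257 = 86
Delta = (10 - 1) * 86 mod 257 = 3
New hash = (131 + 3) mod 257 = 134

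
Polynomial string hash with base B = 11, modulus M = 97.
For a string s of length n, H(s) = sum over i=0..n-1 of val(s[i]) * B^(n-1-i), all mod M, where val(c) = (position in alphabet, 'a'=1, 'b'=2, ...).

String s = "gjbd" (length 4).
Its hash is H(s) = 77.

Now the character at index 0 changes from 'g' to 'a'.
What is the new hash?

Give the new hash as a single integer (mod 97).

Answer: 45

Derivation:
val('g') = 7, val('a') = 1
Position k = 0, exponent = n-1-k = 3
B^3 mod M = 11^3 mod 97 = 70
Delta = (1 - 7) * 70 mod 97 = 65
New hash = (77 + 65) mod 97 = 45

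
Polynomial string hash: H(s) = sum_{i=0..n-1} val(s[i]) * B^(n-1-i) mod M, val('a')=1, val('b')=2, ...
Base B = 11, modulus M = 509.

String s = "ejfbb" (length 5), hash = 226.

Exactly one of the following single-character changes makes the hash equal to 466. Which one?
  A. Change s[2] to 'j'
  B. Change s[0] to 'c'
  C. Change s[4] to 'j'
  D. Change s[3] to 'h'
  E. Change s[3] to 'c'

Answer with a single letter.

Answer: B

Derivation:
Option A: s[2]='f'->'j', delta=(10-6)*11^2 mod 509 = 484, hash=226+484 mod 509 = 201
Option B: s[0]='e'->'c', delta=(3-5)*11^4 mod 509 = 240, hash=226+240 mod 509 = 466 <-- target
Option C: s[4]='b'->'j', delta=(10-2)*11^0 mod 509 = 8, hash=226+8 mod 509 = 234
Option D: s[3]='b'->'h', delta=(8-2)*11^1 mod 509 = 66, hash=226+66 mod 509 = 292
Option E: s[3]='b'->'c', delta=(3-2)*11^1 mod 509 = 11, hash=226+11 mod 509 = 237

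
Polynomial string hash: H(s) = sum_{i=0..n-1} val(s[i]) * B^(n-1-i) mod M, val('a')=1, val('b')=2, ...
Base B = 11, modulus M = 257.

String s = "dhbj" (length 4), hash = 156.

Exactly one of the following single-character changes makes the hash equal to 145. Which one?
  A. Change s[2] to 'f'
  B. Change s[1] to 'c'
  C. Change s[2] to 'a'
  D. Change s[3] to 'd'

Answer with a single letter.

Answer: C

Derivation:
Option A: s[2]='b'->'f', delta=(6-2)*11^1 mod 257 = 44, hash=156+44 mod 257 = 200
Option B: s[1]='h'->'c', delta=(3-8)*11^2 mod 257 = 166, hash=156+166 mod 257 = 65
Option C: s[2]='b'->'a', delta=(1-2)*11^1 mod 257 = 246, hash=156+246 mod 257 = 145 <-- target
Option D: s[3]='j'->'d', delta=(4-10)*11^0 mod 257 = 251, hash=156+251 mod 257 = 150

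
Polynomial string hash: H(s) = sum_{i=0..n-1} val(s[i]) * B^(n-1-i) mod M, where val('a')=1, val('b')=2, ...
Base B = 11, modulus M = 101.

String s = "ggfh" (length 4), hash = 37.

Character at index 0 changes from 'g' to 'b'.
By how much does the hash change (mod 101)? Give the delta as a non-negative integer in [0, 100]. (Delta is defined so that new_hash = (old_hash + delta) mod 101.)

Delta formula: (val(new) - val(old)) * B^(n-1-k) mod M
  val('b') - val('g') = 2 - 7 = -5
  B^(n-1-k) = 11^3 mod 101 = 18
  Delta = -5 * 18 mod 101 = 11

Answer: 11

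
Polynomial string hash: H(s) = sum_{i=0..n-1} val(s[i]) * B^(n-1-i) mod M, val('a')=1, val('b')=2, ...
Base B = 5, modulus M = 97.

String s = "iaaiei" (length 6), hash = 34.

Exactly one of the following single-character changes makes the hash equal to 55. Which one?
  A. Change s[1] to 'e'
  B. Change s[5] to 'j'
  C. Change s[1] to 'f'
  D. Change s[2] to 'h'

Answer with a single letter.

Answer: C

Derivation:
Option A: s[1]='a'->'e', delta=(5-1)*5^4 mod 97 = 75, hash=34+75 mod 97 = 12
Option B: s[5]='i'->'j', delta=(10-9)*5^0 mod 97 = 1, hash=34+1 mod 97 = 35
Option C: s[1]='a'->'f', delta=(6-1)*5^4 mod 97 = 21, hash=34+21 mod 97 = 55 <-- target
Option D: s[2]='a'->'h', delta=(8-1)*5^3 mod 97 = 2, hash=34+2 mod 97 = 36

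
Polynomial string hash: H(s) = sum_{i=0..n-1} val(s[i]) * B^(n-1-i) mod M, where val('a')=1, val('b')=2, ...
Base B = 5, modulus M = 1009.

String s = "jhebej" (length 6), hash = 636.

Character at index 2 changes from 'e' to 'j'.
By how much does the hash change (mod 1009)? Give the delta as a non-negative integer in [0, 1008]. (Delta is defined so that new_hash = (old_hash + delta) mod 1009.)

Answer: 625

Derivation:
Delta formula: (val(new) - val(old)) * B^(n-1-k) mod M
  val('j') - val('e') = 10 - 5 = 5
  B^(n-1-k) = 5^3 mod 1009 = 125
  Delta = 5 * 125 mod 1009 = 625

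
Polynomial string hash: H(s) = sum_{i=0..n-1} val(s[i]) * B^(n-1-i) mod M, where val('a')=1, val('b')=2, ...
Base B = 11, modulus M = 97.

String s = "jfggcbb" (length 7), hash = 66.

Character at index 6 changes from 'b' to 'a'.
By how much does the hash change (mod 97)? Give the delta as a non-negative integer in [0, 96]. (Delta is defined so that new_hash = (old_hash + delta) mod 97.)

Answer: 96

Derivation:
Delta formula: (val(new) - val(old)) * B^(n-1-k) mod M
  val('a') - val('b') = 1 - 2 = -1
  B^(n-1-k) = 11^0 mod 97 = 1
  Delta = -1 * 1 mod 97 = 96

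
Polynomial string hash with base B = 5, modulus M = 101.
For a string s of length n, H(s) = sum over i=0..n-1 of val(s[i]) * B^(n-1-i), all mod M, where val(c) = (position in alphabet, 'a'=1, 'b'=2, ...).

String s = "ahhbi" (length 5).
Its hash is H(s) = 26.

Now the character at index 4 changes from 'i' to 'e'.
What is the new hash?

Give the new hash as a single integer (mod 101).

Answer: 22

Derivation:
val('i') = 9, val('e') = 5
Position k = 4, exponent = n-1-k = 0
B^0 mod M = 5^0 mod 101 = 1
Delta = (5 - 9) * 1 mod 101 = 97
New hash = (26 + 97) mod 101 = 22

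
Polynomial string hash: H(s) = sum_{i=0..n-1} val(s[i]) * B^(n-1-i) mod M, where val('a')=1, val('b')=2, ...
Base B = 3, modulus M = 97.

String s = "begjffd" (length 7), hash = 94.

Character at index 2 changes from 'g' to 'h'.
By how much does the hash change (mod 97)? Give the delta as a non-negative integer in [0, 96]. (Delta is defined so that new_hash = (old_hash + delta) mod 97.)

Answer: 81

Derivation:
Delta formula: (val(new) - val(old)) * B^(n-1-k) mod M
  val('h') - val('g') = 8 - 7 = 1
  B^(n-1-k) = 3^4 mod 97 = 81
  Delta = 1 * 81 mod 97 = 81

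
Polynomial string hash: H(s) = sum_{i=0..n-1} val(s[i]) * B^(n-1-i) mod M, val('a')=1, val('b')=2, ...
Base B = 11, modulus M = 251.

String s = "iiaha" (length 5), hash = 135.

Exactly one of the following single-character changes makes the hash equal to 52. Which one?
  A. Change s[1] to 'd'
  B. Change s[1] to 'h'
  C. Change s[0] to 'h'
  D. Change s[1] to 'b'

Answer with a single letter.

Answer: C

Derivation:
Option A: s[1]='i'->'d', delta=(4-9)*11^3 mod 251 = 122, hash=135+122 mod 251 = 6
Option B: s[1]='i'->'h', delta=(8-9)*11^3 mod 251 = 175, hash=135+175 mod 251 = 59
Option C: s[0]='i'->'h', delta=(8-9)*11^4 mod 251 = 168, hash=135+168 mod 251 = 52 <-- target
Option D: s[1]='i'->'b', delta=(2-9)*11^3 mod 251 = 221, hash=135+221 mod 251 = 105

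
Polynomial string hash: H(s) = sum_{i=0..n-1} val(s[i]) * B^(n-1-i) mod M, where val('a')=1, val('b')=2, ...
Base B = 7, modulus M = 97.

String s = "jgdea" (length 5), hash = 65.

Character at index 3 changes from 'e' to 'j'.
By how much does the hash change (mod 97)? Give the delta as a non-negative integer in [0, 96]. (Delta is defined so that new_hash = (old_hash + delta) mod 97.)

Delta formula: (val(new) - val(old)) * B^(n-1-k) mod M
  val('j') - val('e') = 10 - 5 = 5
  B^(n-1-k) = 7^1 mod 97 = 7
  Delta = 5 * 7 mod 97 = 35

Answer: 35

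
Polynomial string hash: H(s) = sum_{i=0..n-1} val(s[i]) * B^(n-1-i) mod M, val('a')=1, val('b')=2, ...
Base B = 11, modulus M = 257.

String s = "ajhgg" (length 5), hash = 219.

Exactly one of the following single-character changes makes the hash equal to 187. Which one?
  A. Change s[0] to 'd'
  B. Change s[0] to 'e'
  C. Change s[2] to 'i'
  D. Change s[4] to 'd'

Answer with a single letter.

Option A: s[0]='a'->'d', delta=(4-1)*11^4 mod 257 = 233, hash=219+233 mod 257 = 195
Option B: s[0]='a'->'e', delta=(5-1)*11^4 mod 257 = 225, hash=219+225 mod 257 = 187 <-- target
Option C: s[2]='h'->'i', delta=(9-8)*11^2 mod 257 = 121, hash=219+121 mod 257 = 83
Option D: s[4]='g'->'d', delta=(4-7)*11^0 mod 257 = 254, hash=219+254 mod 257 = 216

Answer: B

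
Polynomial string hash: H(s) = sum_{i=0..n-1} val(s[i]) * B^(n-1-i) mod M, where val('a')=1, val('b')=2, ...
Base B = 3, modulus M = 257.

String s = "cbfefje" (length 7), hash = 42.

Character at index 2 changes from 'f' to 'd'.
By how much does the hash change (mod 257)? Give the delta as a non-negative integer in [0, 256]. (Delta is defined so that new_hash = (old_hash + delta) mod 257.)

Delta formula: (val(new) - val(old)) * B^(n-1-k) mod M
  val('d') - val('f') = 4 - 6 = -2
  B^(n-1-k) = 3^4 mod 257 = 81
  Delta = -2 * 81 mod 257 = 95

Answer: 95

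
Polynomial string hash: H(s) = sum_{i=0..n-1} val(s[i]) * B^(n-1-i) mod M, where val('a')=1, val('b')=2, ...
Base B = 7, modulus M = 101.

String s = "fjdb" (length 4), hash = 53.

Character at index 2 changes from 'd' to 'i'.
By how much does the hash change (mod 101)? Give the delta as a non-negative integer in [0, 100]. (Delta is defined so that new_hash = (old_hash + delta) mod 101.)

Delta formula: (val(new) - val(old)) * B^(n-1-k) mod M
  val('i') - val('d') = 9 - 4 = 5
  B^(n-1-k) = 7^1 mod 101 = 7
  Delta = 5 * 7 mod 101 = 35

Answer: 35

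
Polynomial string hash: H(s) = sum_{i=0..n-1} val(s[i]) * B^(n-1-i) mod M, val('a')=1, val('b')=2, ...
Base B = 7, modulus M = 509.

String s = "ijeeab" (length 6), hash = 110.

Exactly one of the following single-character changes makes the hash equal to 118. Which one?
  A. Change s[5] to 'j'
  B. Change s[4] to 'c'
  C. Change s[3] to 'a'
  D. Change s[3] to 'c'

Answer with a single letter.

Option A: s[5]='b'->'j', delta=(10-2)*7^0 mod 509 = 8, hash=110+8 mod 509 = 118 <-- target
Option B: s[4]='a'->'c', delta=(3-1)*7^1 mod 509 = 14, hash=110+14 mod 509 = 124
Option C: s[3]='e'->'a', delta=(1-5)*7^2 mod 509 = 313, hash=110+313 mod 509 = 423
Option D: s[3]='e'->'c', delta=(3-5)*7^2 mod 509 = 411, hash=110+411 mod 509 = 12

Answer: A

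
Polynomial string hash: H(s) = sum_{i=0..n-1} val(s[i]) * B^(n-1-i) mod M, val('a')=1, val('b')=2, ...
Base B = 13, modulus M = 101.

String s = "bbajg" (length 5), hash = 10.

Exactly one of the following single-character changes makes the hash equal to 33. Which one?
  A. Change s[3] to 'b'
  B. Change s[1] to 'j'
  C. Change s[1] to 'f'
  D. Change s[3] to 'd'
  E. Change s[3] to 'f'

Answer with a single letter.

Answer: D

Derivation:
Option A: s[3]='j'->'b', delta=(2-10)*13^1 mod 101 = 98, hash=10+98 mod 101 = 7
Option B: s[1]='b'->'j', delta=(10-2)*13^3 mod 101 = 2, hash=10+2 mod 101 = 12
Option C: s[1]='b'->'f', delta=(6-2)*13^3 mod 101 = 1, hash=10+1 mod 101 = 11
Option D: s[3]='j'->'d', delta=(4-10)*13^1 mod 101 = 23, hash=10+23 mod 101 = 33 <-- target
Option E: s[3]='j'->'f', delta=(6-10)*13^1 mod 101 = 49, hash=10+49 mod 101 = 59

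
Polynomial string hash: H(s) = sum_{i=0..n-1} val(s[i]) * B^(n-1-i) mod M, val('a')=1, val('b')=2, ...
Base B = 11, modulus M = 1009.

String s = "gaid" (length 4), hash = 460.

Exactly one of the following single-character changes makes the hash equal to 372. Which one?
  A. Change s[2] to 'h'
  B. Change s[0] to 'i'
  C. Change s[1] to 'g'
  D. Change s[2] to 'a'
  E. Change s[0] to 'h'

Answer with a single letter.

Answer: D

Derivation:
Option A: s[2]='i'->'h', delta=(8-9)*11^1 mod 1009 = 998, hash=460+998 mod 1009 = 449
Option B: s[0]='g'->'i', delta=(9-7)*11^3 mod 1009 = 644, hash=460+644 mod 1009 = 95
Option C: s[1]='a'->'g', delta=(7-1)*11^2 mod 1009 = 726, hash=460+726 mod 1009 = 177
Option D: s[2]='i'->'a', delta=(1-9)*11^1 mod 1009 = 921, hash=460+921 mod 1009 = 372 <-- target
Option E: s[0]='g'->'h', delta=(8-7)*11^3 mod 1009 = 322, hash=460+322 mod 1009 = 782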